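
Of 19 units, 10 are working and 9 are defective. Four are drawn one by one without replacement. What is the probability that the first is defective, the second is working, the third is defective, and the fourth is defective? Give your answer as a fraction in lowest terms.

Multiply the conditional probabilities at each draw: 9/19 · 10/18 · 8/17 · 7/16 = 5040/93024 = 35/646.

35/646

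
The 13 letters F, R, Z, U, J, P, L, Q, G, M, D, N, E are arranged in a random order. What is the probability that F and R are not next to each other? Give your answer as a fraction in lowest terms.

11/13

There are 13! = 6227020800 arrangements.
Arrangements with F and R adjacent: 2·12! = 958003200.
So not adjacent: 6227020800 − 958003200 = 5269017600, probability 5269017600/6227020800 = 11/13.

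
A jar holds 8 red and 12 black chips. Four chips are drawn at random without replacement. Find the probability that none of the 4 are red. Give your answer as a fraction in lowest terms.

There are C(20,4) = 4845 possible selections.
Selections with no red (all black): C(12,4) = 495.
Probability = 495/4845 = 33/323.

33/323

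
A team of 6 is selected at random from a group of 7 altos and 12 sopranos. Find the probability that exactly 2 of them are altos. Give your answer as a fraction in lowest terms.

There are C(19,6) = 27132 ways to choose 6 from 19.
Selections with exactly 2 altos: choose 2 of the 7 altos and 4 of the 12 sopranos, C(7,2)·C(12,4) = 21·495 = 10395.
Probability = 10395/27132 = 495/1292.

495/1292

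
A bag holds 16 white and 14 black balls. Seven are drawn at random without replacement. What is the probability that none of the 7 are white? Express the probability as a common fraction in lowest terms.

There are C(30,7) = 2035800 possible selections.
Selections with no white (all black): C(14,7) = 3432.
Probability = 3432/2035800 = 11/6525.

11/6525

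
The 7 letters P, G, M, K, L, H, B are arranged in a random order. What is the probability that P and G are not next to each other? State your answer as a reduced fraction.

5/7

There are 7! = 5040 arrangements.
Arrangements with P and G adjacent: 2·6! = 1440.
So not adjacent: 5040 − 1440 = 3600, probability 3600/5040 = 5/7.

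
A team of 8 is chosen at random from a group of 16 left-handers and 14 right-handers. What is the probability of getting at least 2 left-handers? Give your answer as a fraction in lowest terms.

Total selections: C(30,8) = 5852925.
Count the complement (fewer than 2 left-handers): C(16,0)·C(14,8) + C(16,1)·C(14,7) = 3003 + 54912 = 57915.
Probability = 1 − 57915/5852925 = 5795010/5852925 = 3302/3335.

3302/3335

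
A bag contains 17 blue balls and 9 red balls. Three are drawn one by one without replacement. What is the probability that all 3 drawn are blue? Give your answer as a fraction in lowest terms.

Multiply the conditional probabilities at each draw: 17/26 · 16/25 · 15/24 = 4080/15600 = 17/65.

17/65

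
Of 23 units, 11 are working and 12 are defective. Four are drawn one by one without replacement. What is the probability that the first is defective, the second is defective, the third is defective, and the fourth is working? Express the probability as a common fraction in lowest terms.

11/161

Multiply the conditional probabilities at each draw: 12/23 · 11/22 · 10/21 · 11/20 = 14520/212520 = 11/161.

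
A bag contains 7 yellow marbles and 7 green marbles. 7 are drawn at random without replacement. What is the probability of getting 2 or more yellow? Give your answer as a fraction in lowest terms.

1691/1716

Total selections: C(14,7) = 3432.
Favorable selections (2 or more yellow): C(7,2)·C(7,5) + C(7,3)·C(7,4) + C(7,4)·C(7,3) + C(7,5)·C(7,2) + C(7,6)·C(7,1) + C(7,7)·C(7,0) = 441 + 1225 + 1225 + 441 + 49 + 1 = 3382.
Probability = 3382/3432 = 1691/1716.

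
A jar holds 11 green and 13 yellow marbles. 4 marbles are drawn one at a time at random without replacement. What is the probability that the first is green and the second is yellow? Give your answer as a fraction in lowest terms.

143/552

Multiply the conditional probabilities at each draw: 11/24 · 13/23 = 143/552.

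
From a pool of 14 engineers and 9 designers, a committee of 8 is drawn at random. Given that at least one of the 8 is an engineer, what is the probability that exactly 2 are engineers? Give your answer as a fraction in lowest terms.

Work in counts. Selections with at least one engineer: C(23,8) − C(9,8) = 490314 − 9 = 490305.
Of those, selections where exactly 2 are engineers: C(14,2)·C(9,6) = 91·84 = 7644.
Conditional probability = 7644/490305 = 2548/163435.

2548/163435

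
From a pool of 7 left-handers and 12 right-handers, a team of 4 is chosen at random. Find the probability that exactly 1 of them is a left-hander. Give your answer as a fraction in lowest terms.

385/969

Total number of selections: C(19,4) = 3876.
Selections with exactly 1 left-hander: choose 1 of the 7 left-handers and 3 of the 12 right-handers, C(7,1)·C(12,3) = 7·220 = 1540.
Probability = 1540/3876 = 385/969.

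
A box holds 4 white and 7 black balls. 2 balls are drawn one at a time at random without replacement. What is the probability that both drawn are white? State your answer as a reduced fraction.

Multiply the conditional probabilities at each draw: 4/11 · 3/10 = 12/110 = 6/55.

6/55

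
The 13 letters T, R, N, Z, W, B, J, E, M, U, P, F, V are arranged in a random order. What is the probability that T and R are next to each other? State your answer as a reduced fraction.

There are 13! = 6227020800 arrangements.
Treat T and R as a block: 12! arrangements of the blocks × 2 orders within the block = 2·479001600 = 958003200.
Probability = 958003200/6227020800 = 2/13.

2/13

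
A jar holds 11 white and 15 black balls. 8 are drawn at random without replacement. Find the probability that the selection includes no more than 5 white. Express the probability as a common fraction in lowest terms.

422/437

Total selections: C(26,8) = 1562275.
Count the complement (more than 5 white): C(11,6)·C(15,2) + C(11,7)·C(15,1) + C(11,8)·C(15,0) = 48510 + 4950 + 165 = 53625.
Probability = 1 − 53625/1562275 = 1508650/1562275 = 422/437.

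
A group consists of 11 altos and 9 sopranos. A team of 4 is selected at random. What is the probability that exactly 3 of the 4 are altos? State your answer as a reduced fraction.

The sample space is all 4-subsets of the 20: C(20,4) = 4845.
Selections with exactly 3 altos: choose 3 of the 11 altos and 1 of the 9 sopranos, C(11,3)·C(9,1) = 165·9 = 1485.
Probability = 1485/4845 = 99/323.

99/323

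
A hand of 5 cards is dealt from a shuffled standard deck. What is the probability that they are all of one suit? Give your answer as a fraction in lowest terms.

There are C(52,5) = 2598960 possible 5-card hands.
Hands of one suit: 4 suits × C(13,5) = 4·1287 = 5148.
Probability = 5148/2598960 = 33/16660.

33/16660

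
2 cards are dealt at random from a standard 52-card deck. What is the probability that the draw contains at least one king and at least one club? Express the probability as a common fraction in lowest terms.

29/442

There are C(52,2) = 1326 possible draws.
By inclusion-exclusion on the complements, draws missing all kings or all clubs: C(48,2) + C(39,2) − C(36,2) = 1128 + 741 − 630 = 1239.
So draws with at least one of each: 1326 − 1239 = 87, probability 87/1326 = 29/442.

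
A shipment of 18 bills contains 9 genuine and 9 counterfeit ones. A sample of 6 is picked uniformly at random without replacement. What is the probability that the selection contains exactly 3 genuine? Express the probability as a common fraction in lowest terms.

The sample space is all 6-subsets of the 18: C(18,6) = 18564.
Selections with exactly 3 genuine: choose 3 of the 9 genuine and 3 of the 9 counterfeit, C(9,3)·C(9,3) = 84·84 = 7056.
Probability = 7056/18564 = 84/221.

84/221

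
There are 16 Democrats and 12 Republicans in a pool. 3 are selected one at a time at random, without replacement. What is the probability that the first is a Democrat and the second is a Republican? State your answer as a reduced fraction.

Multiply the conditional probabilities at each draw: 16/28 · 12/27 = 192/756 = 16/63.

16/63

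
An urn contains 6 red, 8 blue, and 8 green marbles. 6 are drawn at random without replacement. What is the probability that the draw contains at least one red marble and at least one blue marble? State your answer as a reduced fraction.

3030/3553

There are C(22,6) = 74613 possible draws.
By inclusion-exclusion on the complements, draws missing all red or all blue: C(16,6) + C(14,6) − C(8,6) = 8008 + 3003 − 28 = 10983.
So draws with at least one of each: 74613 − 10983 = 63630, probability 63630/74613 = 3030/3553.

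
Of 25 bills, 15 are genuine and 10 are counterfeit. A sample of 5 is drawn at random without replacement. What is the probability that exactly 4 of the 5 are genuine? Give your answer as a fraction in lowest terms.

65/253

The sample space is all 5-subsets of the 25: C(25,5) = 53130.
Selections with exactly 4 genuine: choose 4 of the 15 genuine and 1 of the 10 counterfeit, C(15,4)·C(10,1) = 1365·10 = 13650.
Probability = 13650/53130 = 65/253.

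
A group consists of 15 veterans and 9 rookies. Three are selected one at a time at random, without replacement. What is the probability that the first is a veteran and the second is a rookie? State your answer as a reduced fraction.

Multiply the conditional probabilities at each draw: 15/24 · 9/23 = 135/552 = 45/184.

45/184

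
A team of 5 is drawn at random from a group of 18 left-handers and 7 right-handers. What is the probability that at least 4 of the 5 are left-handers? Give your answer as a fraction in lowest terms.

714/1265

Total selections: C(25,5) = 53130.
Favorable selections (at least 4 left-handers): C(18,4)·C(7,1) + C(18,5)·C(7,0) = 21420 + 8568 = 29988.
Probability = 29988/53130 = 714/1265.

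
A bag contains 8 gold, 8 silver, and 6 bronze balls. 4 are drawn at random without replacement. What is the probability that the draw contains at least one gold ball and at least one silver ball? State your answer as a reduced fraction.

5328/7315

There are C(22,4) = 7315 possible draws.
By inclusion-exclusion on the complements, draws missing all gold or all silver: C(14,4) + C(14,4) − C(6,4) = 1001 + 1001 − 15 = 1987.
So draws with at least one of each: 7315 − 1987 = 5328, probability 5328/7315.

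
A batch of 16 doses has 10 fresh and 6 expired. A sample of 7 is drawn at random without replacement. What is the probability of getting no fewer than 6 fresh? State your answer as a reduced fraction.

Total selections: C(16,7) = 11440.
Favorable selections (no fewer than 6 fresh): C(10,6)·C(6,1) + C(10,7)·C(6,0) = 1260 + 120 = 1380.
Probability = 1380/11440 = 69/572.

69/572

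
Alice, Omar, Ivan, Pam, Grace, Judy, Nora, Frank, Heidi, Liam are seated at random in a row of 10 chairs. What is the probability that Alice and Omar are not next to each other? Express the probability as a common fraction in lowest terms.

There are 10! = 3628800 arrangements.
Arrangements with Alice and Omar adjacent: 2·9! = 725760.
So not adjacent: 3628800 − 725760 = 2903040, probability 2903040/3628800 = 4/5.

4/5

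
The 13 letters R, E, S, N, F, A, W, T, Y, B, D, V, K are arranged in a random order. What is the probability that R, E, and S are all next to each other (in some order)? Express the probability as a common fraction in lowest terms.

1/26

There are 13! = 6227020800 arrangements.
Treat the three as one block: 11! placements × 3! orders within the block = 39916800·6 = 239500800.
Probability = 239500800/6227020800 = 1/26.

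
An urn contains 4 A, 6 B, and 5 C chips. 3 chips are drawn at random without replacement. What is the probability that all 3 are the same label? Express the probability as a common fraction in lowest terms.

34/455

There are C(15,3) = 455 ways to draw 3 chips.
All same label: C(4,3) + C(6,3) + C(5,3) = 4 + 20 + 10 = 34.
Probability = 34/455.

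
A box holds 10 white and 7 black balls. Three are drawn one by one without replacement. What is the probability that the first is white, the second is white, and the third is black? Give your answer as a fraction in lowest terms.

21/136

Multiply the conditional probabilities at each draw: 10/17 · 9/16 · 7/15 = 630/4080 = 21/136.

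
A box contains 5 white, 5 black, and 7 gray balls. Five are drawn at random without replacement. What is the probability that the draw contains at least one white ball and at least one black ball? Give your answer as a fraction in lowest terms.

There are C(17,5) = 6188 possible draws.
By inclusion-exclusion on the complements, draws missing all white or all black: C(12,5) + C(12,5) − C(7,5) = 792 + 792 − 21 = 1563.
So draws with at least one of each: 6188 − 1563 = 4625, probability 4625/6188.

4625/6188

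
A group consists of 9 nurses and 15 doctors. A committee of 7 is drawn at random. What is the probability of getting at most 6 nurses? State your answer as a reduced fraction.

9613/9614

Total selections: C(24,7) = 346104.
The complement is exactly 7 nurses: C(9,7)·C(15,0) = 36.
Probability = 1 − 36/346104 = 346068/346104 = 9613/9614.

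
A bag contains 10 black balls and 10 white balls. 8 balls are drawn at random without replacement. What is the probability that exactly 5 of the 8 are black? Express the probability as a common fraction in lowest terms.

1008/4199

The sample space is all 8-subsets of the 20: C(20,8) = 125970.
Selections with exactly 5 black: choose 5 of the 10 black and 3 of the 10 white, C(10,5)·C(10,3) = 252·120 = 30240.
Probability = 30240/125970 = 1008/4199.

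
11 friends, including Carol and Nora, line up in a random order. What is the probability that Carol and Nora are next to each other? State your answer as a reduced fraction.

There are 11! = 39916800 arrangements.
Treat Carol and Nora as a block: 10! arrangements of the blocks × 2 orders within the block = 2·3628800 = 7257600.
Probability = 7257600/39916800 = 2/11.

2/11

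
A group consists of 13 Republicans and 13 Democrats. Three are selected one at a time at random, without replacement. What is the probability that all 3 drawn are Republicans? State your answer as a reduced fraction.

Multiply the conditional probabilities at each draw: 13/26 · 12/25 · 11/24 = 1716/15600 = 11/100.

11/100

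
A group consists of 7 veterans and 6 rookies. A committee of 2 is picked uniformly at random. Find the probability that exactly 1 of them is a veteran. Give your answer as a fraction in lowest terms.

7/13

The sample space is all 2-subsets of the 13: C(13,2) = 78.
Selections with exactly 1 veteran: choose 1 of the 7 veterans and 1 of the 6 rookies, C(7,1)·C(6,1) = 7·6 = 42.
Probability = 42/78 = 7/13.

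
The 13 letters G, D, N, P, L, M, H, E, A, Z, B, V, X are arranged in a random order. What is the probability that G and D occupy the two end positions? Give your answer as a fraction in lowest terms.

1/78

There are 13! = 6227020800 arrangements.
Place G and D at the ends in 2 ways, arrange the remaining 11 in 11! = 39916800 ways: 2·39916800 = 79833600.
Probability = 79833600/6227020800 = 1/78.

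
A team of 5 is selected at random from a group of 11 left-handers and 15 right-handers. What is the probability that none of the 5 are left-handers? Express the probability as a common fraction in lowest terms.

21/460

There are C(26,5) = 65780 possible selections.
Selections with no left-handers (all right-handers): C(15,5) = 3003.
Probability = 3003/65780 = 21/460.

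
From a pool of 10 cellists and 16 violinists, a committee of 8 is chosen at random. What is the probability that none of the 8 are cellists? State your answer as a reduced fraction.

There are C(26,8) = 1562275 possible selections.
Selections with no cellists (all violinists): C(16,8) = 12870.
Probability = 12870/1562275 = 18/2185.

18/2185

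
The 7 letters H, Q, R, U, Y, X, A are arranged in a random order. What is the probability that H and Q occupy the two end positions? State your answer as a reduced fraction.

There are 7! = 5040 arrangements.
Place H and Q at the ends in 2 ways, arrange the remaining 5 in 5! = 120 ways: 2·120 = 240.
Probability = 240/5040 = 1/21.

1/21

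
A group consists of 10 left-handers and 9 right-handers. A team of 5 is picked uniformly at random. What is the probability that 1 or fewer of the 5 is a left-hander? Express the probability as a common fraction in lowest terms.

There are C(19,5) = 11628 ways to choose the 5.
Favorable selections (1 or fewer left-hander): C(10,0)·C(9,5) + C(10,1)·C(9,4) = 126 + 1260 = 1386.
Probability = 1386/11628 = 77/646.

77/646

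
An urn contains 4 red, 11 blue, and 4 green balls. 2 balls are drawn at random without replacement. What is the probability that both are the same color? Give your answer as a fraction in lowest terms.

There are C(19,2) = 171 ways to draw 2 balls.
All same color: C(4,2) + C(11,2) + C(4,2) = 6 + 55 + 6 = 67.
Probability = 67/171.

67/171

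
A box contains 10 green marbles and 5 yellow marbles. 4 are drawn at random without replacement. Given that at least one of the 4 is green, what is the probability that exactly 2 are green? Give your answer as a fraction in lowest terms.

Work in counts. Selections with at least one green: C(15,4) − C(5,4) = 1365 − 5 = 1360.
Of those, selections where exactly 2 are green: C(10,2)·C(5,2) = 45·10 = 450.
Conditional probability = 450/1360 = 45/136.

45/136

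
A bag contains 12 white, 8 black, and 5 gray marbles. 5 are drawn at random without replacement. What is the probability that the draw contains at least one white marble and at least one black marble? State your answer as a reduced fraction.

There are C(25,5) = 53130 possible draws.
By inclusion-exclusion on the complements, draws missing all white or all black: C(13,5) + C(17,5) − C(5,5) = 1287 + 6188 − 1 = 7474.
So draws with at least one of each: 53130 − 7474 = 45656, probability 45656/53130 = 22828/26565.

22828/26565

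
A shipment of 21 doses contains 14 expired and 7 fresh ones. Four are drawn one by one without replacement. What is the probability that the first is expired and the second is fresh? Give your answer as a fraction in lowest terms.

Multiply the conditional probabilities at each draw: 14/21 · 7/20 = 98/420 = 7/30.

7/30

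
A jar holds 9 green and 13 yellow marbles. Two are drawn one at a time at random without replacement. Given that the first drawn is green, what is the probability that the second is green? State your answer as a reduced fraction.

After removing one green, 21 remain: 8 green and 13 yellow.
So the probability the next is green is 8/21.

8/21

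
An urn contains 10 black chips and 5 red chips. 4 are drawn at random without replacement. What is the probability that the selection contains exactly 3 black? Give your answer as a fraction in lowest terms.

40/91

The sample space is all 4-subsets of the 15: C(15,4) = 1365.
Selections with exactly 3 black: choose 3 of the 10 black and 1 of the 5 red, C(10,3)·C(5,1) = 120·5 = 600.
Probability = 600/1365 = 40/91.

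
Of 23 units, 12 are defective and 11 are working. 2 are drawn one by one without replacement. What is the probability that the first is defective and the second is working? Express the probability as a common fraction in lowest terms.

Multiply the conditional probabilities at each draw: 12/23 · 11/22 = 132/506 = 6/23.

6/23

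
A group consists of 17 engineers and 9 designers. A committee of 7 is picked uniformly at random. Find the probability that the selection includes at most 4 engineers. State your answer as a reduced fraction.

There are C(26,7) = 657800 ways to choose the 7.
Count the complement (more than 4 engineers): C(17,5)·C(9,2) + C(17,6)·C(9,1) + C(17,7)·C(9,0) = 222768 + 111384 + 19448 = 353600.
Probability = 1 − 353600/657800 = 304200/657800 = 117/253.

117/253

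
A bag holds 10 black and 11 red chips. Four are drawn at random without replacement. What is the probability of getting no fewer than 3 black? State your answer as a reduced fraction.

34/133

There are C(21,4) = 5985 ways to choose the 4.
Favorable selections (no fewer than 3 black): C(10,3)·C(11,1) + C(10,4)·C(11,0) = 1320 + 210 = 1530.
Probability = 1530/5985 = 34/133.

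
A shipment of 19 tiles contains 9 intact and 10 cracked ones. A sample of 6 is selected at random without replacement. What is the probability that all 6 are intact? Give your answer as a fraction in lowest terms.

There are C(19,6) = 27132 possible selections.
Selections with all intact: C(9,6) = 84.
Probability = 84/27132 = 1/323.

1/323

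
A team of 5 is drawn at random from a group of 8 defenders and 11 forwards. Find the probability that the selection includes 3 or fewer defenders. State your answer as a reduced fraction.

5401/5814

Total selections: C(19,5) = 11628.
Count the complement (more than 3 defenders): C(8,4)·C(11,1) + C(8,5)·C(11,0) = 770 + 56 = 826.
Probability = 1 − 826/11628 = 10802/11628 = 5401/5814.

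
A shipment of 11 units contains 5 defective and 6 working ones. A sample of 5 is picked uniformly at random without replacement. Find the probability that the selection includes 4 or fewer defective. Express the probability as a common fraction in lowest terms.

There are C(11,5) = 462 ways to choose the 5.
Favorable selections (4 or fewer defective): C(5,0)·C(6,5) + C(5,1)·C(6,4) + C(5,2)·C(6,3) + C(5,3)·C(6,2) + C(5,4)·C(6,1) = 6 + 75 + 200 + 150 + 30 = 461.
Probability = 461/462.

461/462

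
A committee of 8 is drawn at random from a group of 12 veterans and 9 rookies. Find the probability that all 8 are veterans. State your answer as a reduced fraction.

There are C(21,8) = 203490 possible selections.
Selections with all veterans: C(12,8) = 495.
Probability = 495/203490 = 11/4522.

11/4522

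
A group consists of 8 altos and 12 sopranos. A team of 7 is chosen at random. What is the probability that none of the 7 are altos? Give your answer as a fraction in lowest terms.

There are C(20,7) = 77520 possible selections.
Selections with no altos (all sopranos): C(12,7) = 792.
Probability = 792/77520 = 33/3230.

33/3230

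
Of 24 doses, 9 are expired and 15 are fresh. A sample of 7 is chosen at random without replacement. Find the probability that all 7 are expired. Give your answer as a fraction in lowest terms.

1/9614

There are C(24,7) = 346104 possible selections.
Selections with all expired: C(9,7) = 36.
Probability = 36/346104 = 1/9614.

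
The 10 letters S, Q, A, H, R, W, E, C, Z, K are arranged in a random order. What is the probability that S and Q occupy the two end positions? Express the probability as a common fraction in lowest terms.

There are 10! = 3628800 arrangements.
Place S and Q at the ends in 2 ways, arrange the remaining 8 in 8! = 40320 ways: 2·40320 = 80640.
Probability = 80640/3628800 = 1/45.

1/45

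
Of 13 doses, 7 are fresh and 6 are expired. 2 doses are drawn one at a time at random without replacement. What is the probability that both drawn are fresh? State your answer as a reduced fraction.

7/26

Multiply the conditional probabilities at each draw: 7/13 · 6/12 = 42/156 = 7/26.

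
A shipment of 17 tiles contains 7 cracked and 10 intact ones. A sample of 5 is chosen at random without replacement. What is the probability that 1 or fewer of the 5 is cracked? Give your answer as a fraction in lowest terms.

Total selections: C(17,5) = 6188.
Favorable selections (1 or fewer cracked): C(7,0)·C(10,5) + C(7,1)·C(10,4) = 252 + 1470 = 1722.
Probability = 1722/6188 = 123/442.

123/442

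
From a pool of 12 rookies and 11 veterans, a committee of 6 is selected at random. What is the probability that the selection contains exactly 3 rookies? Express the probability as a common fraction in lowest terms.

The sample space is all 6-subsets of the 23: C(23,6) = 100947.
Selections with exactly 3 rookies: choose 3 of the 12 rookies and 3 of the 11 veterans, C(12,3)·C(11,3) = 220·165 = 36300.
Probability = 36300/100947 = 1100/3059.

1100/3059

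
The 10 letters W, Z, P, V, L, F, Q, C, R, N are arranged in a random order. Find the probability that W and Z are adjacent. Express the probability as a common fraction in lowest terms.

1/5

There are 10! = 3628800 arrangements.
Treat W and Z as a block: 9! arrangements of the blocks × 2 orders within the block = 2·362880 = 725760.
Probability = 725760/3628800 = 1/5.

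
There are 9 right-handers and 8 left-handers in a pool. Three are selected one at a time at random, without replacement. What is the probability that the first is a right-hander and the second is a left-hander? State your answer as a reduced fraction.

Multiply the conditional probabilities at each draw: 9/17 · 8/16 = 72/272 = 9/34.

9/34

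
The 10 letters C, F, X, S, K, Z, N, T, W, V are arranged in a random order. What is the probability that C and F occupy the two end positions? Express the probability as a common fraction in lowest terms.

There are 10! = 3628800 arrangements.
Place C and F at the ends in 2 ways, arrange the remaining 8 in 8! = 40320 ways: 2·40320 = 80640.
Probability = 80640/3628800 = 1/45.

1/45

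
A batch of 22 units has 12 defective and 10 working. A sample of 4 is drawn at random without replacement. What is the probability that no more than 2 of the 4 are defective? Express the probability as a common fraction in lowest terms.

12/19

Total selections: C(22,4) = 7315.
Count the complement (more than 2 defective): C(12,3)·C(10,1) + C(12,4)·C(10,0) = 2200 + 495 = 2695.
Probability = 1 − 2695/7315 = 4620/7315 = 12/19.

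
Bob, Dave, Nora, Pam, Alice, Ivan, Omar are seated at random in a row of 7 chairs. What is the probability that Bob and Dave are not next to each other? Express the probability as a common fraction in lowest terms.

There are 7! = 5040 arrangements.
Arrangements with Bob and Dave adjacent: 2·6! = 1440.
So not adjacent: 5040 − 1440 = 3600, probability 3600/5040 = 5/7.

5/7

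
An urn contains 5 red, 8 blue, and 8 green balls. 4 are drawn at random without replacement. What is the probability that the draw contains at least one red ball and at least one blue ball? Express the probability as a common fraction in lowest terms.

There are C(21,4) = 5985 possible draws.
By inclusion-exclusion on the complements, draws missing all red or all blue: C(16,4) + C(13,4) − C(8,4) = 1820 + 715 − 70 = 2465.
So draws with at least one of each: 5985 − 2465 = 3520, probability 3520/5985 = 704/1197.

704/1197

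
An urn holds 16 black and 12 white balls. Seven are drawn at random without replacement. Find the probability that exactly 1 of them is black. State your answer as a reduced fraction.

56/4485

Total number of selections: C(28,7) = 1184040.
Selections with exactly 1 black: choose 1 of the 16 black and 6 of the 12 white, C(16,1)·C(12,6) = 16·924 = 14784.
Probability = 14784/1184040 = 56/4485.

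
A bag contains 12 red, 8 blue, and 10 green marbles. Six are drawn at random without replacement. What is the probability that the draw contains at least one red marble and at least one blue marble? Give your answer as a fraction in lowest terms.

There are C(30,6) = 593775 possible draws.
By inclusion-exclusion on the complements, draws missing all red or all blue: C(18,6) + C(22,6) − C(10,6) = 18564 + 74613 − 210 = 92967.
So draws with at least one of each: 593775 − 92967 = 500808, probability 500808/593775 = 23848/28275.

23848/28275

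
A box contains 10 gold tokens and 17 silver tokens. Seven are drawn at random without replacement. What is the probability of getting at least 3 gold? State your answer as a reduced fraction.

1993/3795

There are C(27,7) = 888030 ways to choose the 7.
Count the complement (fewer than 3 gold): C(10,0)·C(17,7) + C(10,1)·C(17,6) + C(10,2)·C(17,5) = 19448 + 123760 + 278460 = 421668.
Probability = 1 − 421668/888030 = 466362/888030 = 1993/3795.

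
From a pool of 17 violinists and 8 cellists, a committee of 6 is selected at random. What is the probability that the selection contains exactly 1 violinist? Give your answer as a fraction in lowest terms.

34/6325

Total number of selections: C(25,6) = 177100.
Selections with exactly 1 violinist: choose 1 of the 17 violinists and 5 of the 8 cellists, C(17,1)·C(8,5) = 17·56 = 952.
Probability = 952/177100 = 34/6325.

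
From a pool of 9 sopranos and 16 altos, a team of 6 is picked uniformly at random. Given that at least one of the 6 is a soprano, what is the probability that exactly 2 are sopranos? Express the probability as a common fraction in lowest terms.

260/671

Work in counts. Selections with at least one soprano: C(25,6) − C(16,6) = 177100 − 8008 = 169092.
Of those, selections where exactly 2 are sopranos: C(9,2)·C(16,4) = 36·1820 = 65520.
Conditional probability = 65520/169092 = 260/671.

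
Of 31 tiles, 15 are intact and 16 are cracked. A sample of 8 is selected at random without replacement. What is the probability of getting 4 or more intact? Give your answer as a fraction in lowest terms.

1667/2697

There are C(31,8) = 7888725 ways to choose the 8.
Count the complement (fewer than 4 intact): C(15,0)·C(16,8) + C(15,1)·C(16,7) + C(15,2)·C(16,6) + C(15,3)·C(16,5) = 12870 + 171600 + 840840 + 1987440 = 3012750.
Probability = 1 − 3012750/7888725 = 4875975/7888725 = 1667/2697.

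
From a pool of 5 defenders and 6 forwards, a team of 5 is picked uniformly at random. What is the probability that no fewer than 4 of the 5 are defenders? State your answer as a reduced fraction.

31/462

Total selections: C(11,5) = 462.
Favorable selections (no fewer than 4 defenders): C(5,4)·C(6,1) + C(5,5)·C(6,0) = 30 + 1 = 31.
Probability = 31/462.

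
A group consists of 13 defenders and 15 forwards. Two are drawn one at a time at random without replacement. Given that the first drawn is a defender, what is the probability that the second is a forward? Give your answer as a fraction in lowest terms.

5/9

After removing one defender, 27 remain: 12 defenders and 15 forwards.
So the probability the next is a forward is 15/27 = 5/9.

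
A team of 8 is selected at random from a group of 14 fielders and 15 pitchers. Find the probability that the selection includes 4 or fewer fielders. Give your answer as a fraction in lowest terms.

21059/30015

Total selections: C(29,8) = 4292145.
Favorable selections (4 or fewer fielders): C(14,0)·C(15,8) + C(14,1)·C(15,7) + C(14,2)·C(15,6) + C(14,3)·C(15,5) + C(14,4)·C(15,4) = 6435 + 90090 + 455455 + 1093092 + 1366365 = 3011437.
Probability = 3011437/4292145 = 21059/30015.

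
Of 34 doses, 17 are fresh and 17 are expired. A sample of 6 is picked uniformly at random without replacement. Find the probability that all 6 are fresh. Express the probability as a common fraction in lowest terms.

91/9889

There are C(34,6) = 1344904 possible selections.
Selections with all fresh: C(17,6) = 12376.
Probability = 12376/1344904 = 91/9889.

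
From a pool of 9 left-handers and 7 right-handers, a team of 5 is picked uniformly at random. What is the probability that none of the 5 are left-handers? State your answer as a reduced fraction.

There are C(16,5) = 4368 possible selections.
Selections with no left-handers (all right-handers): C(7,5) = 21.
Probability = 21/4368 = 1/208.

1/208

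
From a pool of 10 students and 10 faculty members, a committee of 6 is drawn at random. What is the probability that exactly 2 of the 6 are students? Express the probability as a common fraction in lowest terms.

315/1292

The sample space is all 6-subsets of the 20: C(20,6) = 38760.
Selections with exactly 2 students: choose 2 of the 10 students and 4 of the 10 faculty members, C(10,2)·C(10,4) = 45·210 = 9450.
Probability = 9450/38760 = 315/1292.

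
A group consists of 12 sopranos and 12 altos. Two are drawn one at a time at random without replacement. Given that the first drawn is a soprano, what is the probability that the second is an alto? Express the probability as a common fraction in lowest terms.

12/23

After removing one soprano, 23 remain: 11 sopranos and 12 altos.
So the probability the next is an alto is 12/23.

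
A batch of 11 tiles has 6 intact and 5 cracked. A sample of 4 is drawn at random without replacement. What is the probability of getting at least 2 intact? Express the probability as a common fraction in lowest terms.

There are C(11,4) = 330 ways to choose the 4.
Count the complement (fewer than 2 intact): C(6,0)·C(5,4) + C(6,1)·C(5,3) = 5 + 60 = 65.
Probability = 1 − 65/330 = 265/330 = 53/66.

53/66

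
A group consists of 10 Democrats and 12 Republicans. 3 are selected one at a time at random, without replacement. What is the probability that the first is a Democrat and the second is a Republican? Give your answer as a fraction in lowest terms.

20/77

Multiply the conditional probabilities at each draw: 10/22 · 12/21 = 120/462 = 20/77.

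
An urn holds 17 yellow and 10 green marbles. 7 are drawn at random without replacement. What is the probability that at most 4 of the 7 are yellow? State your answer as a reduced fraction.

There are C(27,7) = 888030 ways to choose the 7.
Favorable selections (at most 4 yellow): C(17,0)·C(10,7) + C(17,1)·C(10,6) + C(17,2)·C(10,5) + C(17,3)·C(10,4) + C(17,4)·C(10,3) = 120 + 3570 + 34272 + 142800 + 285600 = 466362.
Probability = 466362/888030 = 1993/3795.

1993/3795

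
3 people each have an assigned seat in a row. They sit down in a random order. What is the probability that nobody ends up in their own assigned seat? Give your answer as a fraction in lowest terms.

There are 3! = 6 seatings.
By inclusion-exclusion, seatings with no fixed points: C(3,0)·3! − C(3,1)·2! + C(3,2)·1! − C(3,3)·0! = 2.
Probability = 2/6 = 1/3.

1/3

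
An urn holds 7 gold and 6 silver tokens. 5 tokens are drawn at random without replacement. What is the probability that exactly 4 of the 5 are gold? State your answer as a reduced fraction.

70/429

There are C(13,5) = 1287 ways to choose 5 from 13.
Selections with exactly 4 gold: choose 4 of the 7 gold and 1 of the 6 silver, C(7,4)·C(6,1) = 35·6 = 210.
Probability = 210/1287 = 70/429.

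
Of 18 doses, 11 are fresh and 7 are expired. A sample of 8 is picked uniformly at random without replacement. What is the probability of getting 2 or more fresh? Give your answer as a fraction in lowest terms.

3977/3978

Total selections: C(18,8) = 43758.
The complement is exactly 1 fresh: C(11,1)·C(7,7) = 11.
Probability = 1 − 11/43758 = 43747/43758 = 3977/3978.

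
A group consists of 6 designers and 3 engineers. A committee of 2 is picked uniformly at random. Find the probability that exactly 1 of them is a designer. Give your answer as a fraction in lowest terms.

1/2

The sample space is all 2-subsets of the 9: C(9,2) = 36.
Selections with exactly 1 designer: choose 1 of the 6 designers and 1 of the 3 engineers, C(6,1)·C(3,1) = 6·3 = 18.
Probability = 18/36 = 1/2.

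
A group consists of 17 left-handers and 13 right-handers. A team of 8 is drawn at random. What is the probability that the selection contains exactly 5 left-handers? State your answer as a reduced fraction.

Total number of selections: C(30,8) = 5852925.
Selections with exactly 5 left-handers: choose 5 of the 17 left-handers and 3 of the 13 right-handers, C(17,5)·C(13,3) = 6188·286 = 1769768.
Probability = 1769768/5852925 = 136136/450225.

136136/450225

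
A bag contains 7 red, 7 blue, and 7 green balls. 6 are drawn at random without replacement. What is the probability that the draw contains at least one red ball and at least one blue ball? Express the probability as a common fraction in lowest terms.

6895/7752

There are C(21,6) = 54264 possible draws.
By inclusion-exclusion on the complements, draws missing all red or all blue: C(14,6) + C(14,6) − C(7,6) = 3003 + 3003 − 7 = 5999.
So draws with at least one of each: 54264 − 5999 = 48265, probability 48265/54264 = 6895/7752.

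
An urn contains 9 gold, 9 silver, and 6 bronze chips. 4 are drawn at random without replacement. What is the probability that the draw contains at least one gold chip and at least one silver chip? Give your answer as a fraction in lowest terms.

There are C(24,4) = 10626 possible draws.
By inclusion-exclusion on the complements, draws missing all gold or all silver: C(15,4) + C(15,4) − C(6,4) = 1365 + 1365 − 15 = 2715.
So draws with at least one of each: 10626 − 2715 = 7911, probability 7911/10626 = 2637/3542.

2637/3542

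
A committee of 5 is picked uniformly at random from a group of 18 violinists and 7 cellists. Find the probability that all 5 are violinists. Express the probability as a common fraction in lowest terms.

204/1265

There are C(25,5) = 53130 possible selections.
Selections with all violinists: C(18,5) = 8568.
Probability = 8568/53130 = 204/1265.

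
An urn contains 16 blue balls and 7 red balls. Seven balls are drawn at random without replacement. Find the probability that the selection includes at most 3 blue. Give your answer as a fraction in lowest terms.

7411/81719

Total selections: C(23,7) = 245157.
Favorable selections (at most 3 blue): C(16,0)·C(7,7) + C(16,1)·C(7,6) + C(16,2)·C(7,5) + C(16,3)·C(7,4) = 1 + 112 + 2520 + 19600 = 22233.
Probability = 22233/245157 = 7411/81719.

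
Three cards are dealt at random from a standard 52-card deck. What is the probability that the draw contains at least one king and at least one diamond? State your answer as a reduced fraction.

There are C(52,3) = 22100 possible draws.
By inclusion-exclusion on the complements, draws missing all kings or all diamonds: C(48,3) + C(39,3) − C(36,3) = 17296 + 9139 − 7140 = 19295.
So draws with at least one of each: 22100 − 19295 = 2805, probability 2805/22100 = 33/260.

33/260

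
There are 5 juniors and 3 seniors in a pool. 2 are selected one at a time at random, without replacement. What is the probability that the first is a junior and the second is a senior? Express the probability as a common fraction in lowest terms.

Multiply the conditional probabilities at each draw: 5/8 · 3/7 = 15/56.

15/56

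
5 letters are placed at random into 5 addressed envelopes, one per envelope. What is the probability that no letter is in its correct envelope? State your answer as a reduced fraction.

There are 5! = 120 assignments.
By inclusion-exclusion, assignments with no fixed points: C(5,0)·5! − C(5,1)·4! + C(5,2)·3! − C(5,3)·2! + C(5,4)·1! − C(5,5)·0! = 44.
Probability = 44/120 = 11/30.

11/30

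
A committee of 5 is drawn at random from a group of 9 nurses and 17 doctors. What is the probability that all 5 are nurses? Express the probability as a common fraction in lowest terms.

63/32890

There are C(26,5) = 65780 possible selections.
Selections with all nurses: C(9,5) = 126.
Probability = 126/65780 = 63/32890.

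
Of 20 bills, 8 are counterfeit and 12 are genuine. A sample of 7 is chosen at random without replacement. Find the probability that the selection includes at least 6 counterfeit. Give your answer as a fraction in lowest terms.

Total selections: C(20,7) = 77520.
Favorable selections (at least 6 counterfeit): C(8,6)·C(12,1) + C(8,7)·C(12,0) = 336 + 8 = 344.
Probability = 344/77520 = 43/9690.

43/9690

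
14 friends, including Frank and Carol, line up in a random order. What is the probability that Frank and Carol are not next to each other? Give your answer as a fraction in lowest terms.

There are 14! = 87178291200 arrangements.
Arrangements with Frank and Carol adjacent: 2·13! = 12454041600.
So not adjacent: 87178291200 − 12454041600 = 74724249600, probability 74724249600/87178291200 = 6/7.

6/7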